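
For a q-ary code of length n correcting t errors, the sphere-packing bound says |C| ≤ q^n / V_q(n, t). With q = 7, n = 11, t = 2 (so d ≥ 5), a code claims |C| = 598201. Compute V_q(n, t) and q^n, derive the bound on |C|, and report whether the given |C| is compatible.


V_q(n, t) = 2047, q^n = 1977326743, Hamming bound = 965963, |C| = 598201 ≤ bound (satisfied).

Step 1: Compute V_q(n, t) = Σ_{j=0}^2 C(n, j) (q−1)^j.
  j = 0: C(11,0)·(6)^0 = 1·1 = 1.
  j = 1: C(11,1)·(6)^1 = 11·6 = 66.
  j = 2: C(11,2)·(6)^2 = 55·36 = 1980.
  V_q(n, t) = 1 + 66 + 1980 = 2047.
Step 2: q^n = 7^11 = 1977326743.
Step 3: Hamming bound ⌊q^n / V_q(n,t)⌋ = ⌊1977326743/2047⌋ = 965963.
Step 4: Compare |C| = 598201 to 965963: satisfied.
The claimed |C| lies below the Hamming bound.


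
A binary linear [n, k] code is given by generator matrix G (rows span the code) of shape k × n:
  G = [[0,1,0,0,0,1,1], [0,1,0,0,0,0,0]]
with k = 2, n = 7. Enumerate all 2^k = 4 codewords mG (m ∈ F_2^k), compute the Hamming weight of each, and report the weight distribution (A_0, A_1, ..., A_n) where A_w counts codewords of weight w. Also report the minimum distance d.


Weight distribution: A_0 = 1, A_1 = 1, A_2 = 1, A_3 = 1. Minimum distance d = 1.

Enumerate all 2^2 = 4 messages m ∈ F_2^2.
For each, compute codeword c = mG in F_2^7, then tally its weight.
  m = 00 → c = 0000000, weight = 0.
  m = 10 → c = 0100011, weight = 3.
  m = 01 → c = 0100000, weight = 1.
  m = 11 → c = 0000011, weight = 2.
Tally weights:
  weight 0: 1 codewords.
  weight 1: 1 codewords.
  weight 2: 1 codewords.
  weight 3: 1 codewords.
Minimum distance d = smallest w > 0 with A_w > 0 = 1.
Sanity: Σ A_w = 4 = 2^2 = 4 ✓.


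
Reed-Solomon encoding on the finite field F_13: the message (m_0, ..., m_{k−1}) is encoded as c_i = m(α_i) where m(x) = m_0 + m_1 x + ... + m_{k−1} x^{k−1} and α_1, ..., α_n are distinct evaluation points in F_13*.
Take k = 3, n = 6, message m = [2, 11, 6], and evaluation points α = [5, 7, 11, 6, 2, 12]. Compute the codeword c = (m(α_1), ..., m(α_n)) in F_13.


c = [12, 9, 4, 11, 9, 10]

Message polynomial: m(x) = 2 + 11·x + 6·x^2 (mod 13).
For each evaluation point α_i, compute m(α_i) mod 13:
  α_1 = 5: Horner steps 6 → 2 → 12, so m(5) = 12.
  α_2 = 7: Horner steps 6 → 1 → 9, so m(7) = 9.
  α_3 = 11: Horner steps 6 → 12 → 4, so m(11) = 4.
  α_4 = 6: Horner steps 6 → 8 → 11, so m(6) = 11.
  α_5 = 2: Horner steps 6 → 10 → 9, so m(2) = 9.
  α_6 = 12: Horner steps 6 → 5 → 10, so m(12) = 10.
Codeword c = [12, 9, 4, 11, 9, 10] ∈ F_13^6.


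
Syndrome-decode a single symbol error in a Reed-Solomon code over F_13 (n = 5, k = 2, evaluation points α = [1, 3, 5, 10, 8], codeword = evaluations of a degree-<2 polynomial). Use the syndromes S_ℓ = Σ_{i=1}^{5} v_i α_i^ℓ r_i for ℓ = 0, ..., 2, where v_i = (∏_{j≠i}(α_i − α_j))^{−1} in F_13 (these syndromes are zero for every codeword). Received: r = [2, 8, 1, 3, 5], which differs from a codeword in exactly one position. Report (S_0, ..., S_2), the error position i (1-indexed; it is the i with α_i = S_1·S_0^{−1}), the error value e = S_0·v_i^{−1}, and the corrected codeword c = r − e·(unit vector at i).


S = (9, 7, 4), error at position 5, error magnitude e = 8, c = [2, 8, 1, 3, 10].

Step 1: column multipliers v_i = (∏_{j≠i}(α_i − α_j))^{−1} mod 13.
  i = 1 (α = 1): (1−3)(1−5)(1−10)(1−8) = (−2)·(−4)·(−9)·(−7) = 504 ≡ 10, so v_1 = 10^{−1} = 4 (mod 13).
  i = 2 (α = 3): (3−1)(3−5)(3−10)(3−8) = 2·(−2)·(−7)·(−5) = −140 ≡ 3, so v_2 = 3^{−1} = 9 (mod 13).
  i = 3 (α = 5): (5−1)(5−3)(5−10)(5−8) = 4·2·(−5)·(−3) = 120 ≡ 3, so v_3 = 3^{−1} = 9 (mod 13).
  i = 4 (α = 10): (10−1)(10−3)(10−5)(10−8) = 9·7·5·2 = 630 ≡ 6, so v_4 = 6^{−1} = 11 (mod 13).
  i = 5 (α = 8): (8−1)(8−3)(8−5)(8−10) = 7·5·3·(−2) = −210 ≡ 11, so v_5 = 11^{−1} = 6 (mod 13).
  v = [4, 9, 9, 11, 6].
Step 2: syndromes of r = [2, 8, 1, 3, 5] (all sums mod 13).
  S_0 = Σ v_i r_i = 4·2 + 9·8 + 9·1 + 11·3 + 6·5 = 152 ≡ 9.
  S_1 = Σ v_i α_i r_i = 4·1·2 + 9·3·8 + 9·5·1 + 11·10·3 + 6·8·5 = 839 ≡ 7.
  α_i^2 mod 13 = [1, 9, 12, 9, 12].
  S_2 = Σ v_i α_i^2 r_i = 4·1·2 + 9·9·8 + 9·12·1 + 11·9·3 + 6·12·5 = 1421 ≡ 4.
  S = (9, 7, 4) ≠ 0, so r is not a codeword (an error is present).
Step 3: locate the error. For a single error e at position i, S_ℓ = v_i·e·α_i^ℓ, so α_err = S_1/S_0.
  S_0^{−1} = 9^{−1} = 3 (mod 13), so α_err = 7·3 = 21 ≡ 8 = α_5. Error position i = 5.
  Consistency check: S_2/S_1 = 4·2 = 8 ≡ 8 = α_err ✓ (single-error assumption holds).
Step 4: error magnitude e = S_0/v_5 = S_0·∏_{j≠5}(α_5 − α_j) = 9·11 = 99 ≡ 8 (mod 13).
Step 5: correct position 5: c_5 = r_5 − e = 5 − 8 ≡ 10 (mod 13). Hence c = [2, 8, 1, 3, 10].
  Check: interpolating c through the α_i gives m(x) = 12 + 3·x (degree < 2) with m(α_i) = c_i for every i, so c is indeed a codeword.


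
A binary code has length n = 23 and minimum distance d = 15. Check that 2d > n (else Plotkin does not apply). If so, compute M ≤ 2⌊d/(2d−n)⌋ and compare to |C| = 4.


Plotkin bound M ≤ 4; given |C| = 4 ≤ bound (satisfied).

Check applicability: 2d = 30, n = 23.
2d − n = 7 > 0, so Plotkin applies.
Compute d/(2d−n) = 15/7 ≈ 2.1429.
⌊d/(2d−n)⌋ = 2.
Plotkin bound: M ≤ 2·2 = 4.
Given |C| = 4, check: satisfied.
This |C| is at the Plotkin bound.


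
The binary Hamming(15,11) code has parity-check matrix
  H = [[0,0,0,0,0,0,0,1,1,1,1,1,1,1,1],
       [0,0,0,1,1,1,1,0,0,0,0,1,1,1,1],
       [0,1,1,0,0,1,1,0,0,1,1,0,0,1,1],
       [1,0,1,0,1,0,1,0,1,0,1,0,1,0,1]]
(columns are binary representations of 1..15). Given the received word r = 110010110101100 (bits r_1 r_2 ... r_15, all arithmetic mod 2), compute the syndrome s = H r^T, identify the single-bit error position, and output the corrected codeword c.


s = (0, 0, 1, 0)^T, error position = 2, corrected codeword c = 100010110101100

Compute s = H r^T mod 2 one row at a time:
  s_1 = 1 + 0 + 1 + 0 + 1 + 1 + 0 + 0 = 4 ≡ 0 (mod 2).
  s_2 = 0 + 1 + 0 + 1 + 1 + 1 + 0 + 0 = 4 ≡ 0 (mod 2).
  s_3 = 1 + 0 + 0 + 1 + 1 + 0 + 0 + 0 = 3 ≡ 1 (mod 2).
  s_4 = 1 + 0 + 1 + 1 + 0 + 0 + 1 + 0 = 4 ≡ 0 (mod 2).
s = (0, 0, 1, 0)^T — this equals column 2 of H (binary 0010), so error is at position 2.
Correct: flip bit 2 of r = 110010110101100 to get c = 100010110101100.


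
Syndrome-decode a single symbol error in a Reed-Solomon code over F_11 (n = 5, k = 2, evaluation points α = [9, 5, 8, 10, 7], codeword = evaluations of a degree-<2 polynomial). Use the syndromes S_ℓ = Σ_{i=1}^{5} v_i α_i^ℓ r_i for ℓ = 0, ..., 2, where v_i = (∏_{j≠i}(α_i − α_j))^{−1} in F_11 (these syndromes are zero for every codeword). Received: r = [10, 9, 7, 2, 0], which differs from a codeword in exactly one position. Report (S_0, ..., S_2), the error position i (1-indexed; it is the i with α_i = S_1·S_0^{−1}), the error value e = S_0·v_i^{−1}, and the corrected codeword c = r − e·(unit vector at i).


S = (4, 6, 9), error at position 5, error magnitude e = 7, c = [10, 9, 7, 2, 4].

Step 1: column multipliers v_i = (∏_{j≠i}(α_i − α_j))^{−1} mod 11.
  i = 1 (α = 9): (9−5)(9−8)(9−10)(9−7) = 4·1·(−1)·2 = −8 ≡ 3, so v_1 = 3^{−1} = 4 (mod 11).
  i = 2 (α = 5): (5−9)(5−8)(5−10)(5−7) = (−4)·(−3)·(−5)·(−2) = 120 ≡ 10, so v_2 = 10^{−1} = 10 (mod 11).
  i = 3 (α = 8): (8−9)(8−5)(8−10)(8−7) = (−1)·3·(−2)·1 = 6 ≡ 6, so v_3 = 6^{−1} = 2 (mod 11).
  i = 4 (α = 10): (10−9)(10−5)(10−8)(10−7) = 1·5·2·3 = 30 ≡ 8, so v_4 = 8^{−1} = 7 (mod 11).
  i = 5 (α = 7): (7−9)(7−5)(7−8)(7−10) = (−2)·2·(−1)·(−3) = −12 ≡ 10, so v_5 = 10^{−1} = 10 (mod 11).
  v = [4, 10, 2, 7, 10].
Step 2: syndromes of r = [10, 9, 7, 2, 0] (all sums mod 11).
  S_0 = Σ v_i r_i = 4·10 + 10·9 + 2·7 + 7·2 + 10·0 = 158 ≡ 4.
  S_1 = Σ v_i α_i r_i = 4·9·10 + 10·5·9 + 2·8·7 + 7·10·2 + 10·7·0 = 1062 ≡ 6.
  α_i^2 mod 11 = [4, 3, 9, 1, 5].
  S_2 = Σ v_i α_i^2 r_i = 4·4·10 + 10·3·9 + 2·9·7 + 7·1·2 + 10·5·0 = 570 ≡ 9.
  S = (4, 6, 9) ≠ 0, so r is not a codeword (an error is present).
Step 3: locate the error. For a single error e at position i, S_ℓ = v_i·e·α_i^ℓ, so α_err = S_1/S_0.
  S_0^{−1} = 4^{−1} = 3 (mod 11), so α_err = 6·3 = 18 ≡ 7 = α_5. Error position i = 5.
  Consistency check: S_2/S_1 = 9·2 = 18 ≡ 7 = α_err ✓ (single-error assumption holds).
Step 4: error magnitude e = S_0/v_5 = S_0·∏_{j≠5}(α_5 − α_j) = 4·10 = 40 ≡ 7 (mod 11).
Step 5: correct position 5: c_5 = r_5 − e = 0 − 7 ≡ 4 (mod 11). Hence c = [10, 9, 7, 2, 4].
  Check: interpolating c through the α_i gives m(x) = 5 + 3·x (degree < 2) with m(α_i) = c_i for every i, so c is indeed a codeword.


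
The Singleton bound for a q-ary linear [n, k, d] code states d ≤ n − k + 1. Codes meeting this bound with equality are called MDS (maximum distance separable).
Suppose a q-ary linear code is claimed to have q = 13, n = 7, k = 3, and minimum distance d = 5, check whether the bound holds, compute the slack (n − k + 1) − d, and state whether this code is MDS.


Singleton RHS = n − k + 1 = 5, slack = 0, bound satisfied, MDS.

Singleton bound: d ≤ n − k + 1.
Here n = 7, k = 3, so n − k + 1 = 5.
Given d = 5, check d ≤ 5: YES.
Slack = (n − k + 1) − d = 0.
The code is MDS (slack = 0).
Description: the claimed parameters are [7, 3, 5]_13; such a code would be MDS (meets Singleton bound).


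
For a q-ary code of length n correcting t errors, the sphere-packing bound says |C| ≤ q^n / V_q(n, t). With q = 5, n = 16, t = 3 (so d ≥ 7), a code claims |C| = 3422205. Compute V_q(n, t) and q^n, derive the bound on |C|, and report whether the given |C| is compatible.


V_q(n, t) = 37825, q^n = 152587890625, Hamming bound = 4034048, |C| = 3422205 ≤ bound (satisfied).

Step 1: Compute V_q(n, t) = Σ_{j=0}^3 C(n, j) (q−1)^j.
  j = 0: C(16,0)·(4)^0 = 1·1 = 1.
  j = 1: C(16,1)·(4)^1 = 16·4 = 64.
  j = 2: C(16,2)·(4)^2 = 120·16 = 1920.
  j = 3: C(16,3)·(4)^3 = 560·64 = 35840.
  V_q(n, t) = 1 + 64 + 1920 + 35840 = 37825.
Step 2: q^n = 5^16 = 152587890625.
Step 3: Hamming bound ⌊q^n / V_q(n,t)⌋ = ⌊152587890625/37825⌋ = 4034048.
Step 4: Compare |C| = 3422205 to 4034048: satisfied.
The claimed |C| lies below the Hamming bound.


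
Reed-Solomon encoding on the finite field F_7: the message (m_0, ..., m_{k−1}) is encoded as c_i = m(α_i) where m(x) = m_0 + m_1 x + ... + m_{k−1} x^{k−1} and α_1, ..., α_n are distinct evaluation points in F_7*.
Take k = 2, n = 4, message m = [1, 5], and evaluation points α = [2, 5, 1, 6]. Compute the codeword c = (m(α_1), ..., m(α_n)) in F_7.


c = [4, 5, 6, 3]

Message polynomial: m(x) = 1 + 5·x (mod 7).
For each evaluation point α_i, compute m(α_i) mod 7:
  α_1 = 2: Horner steps 5 → 4, so m(2) = 4.
  α_2 = 5: Horner steps 5 → 5, so m(5) = 5.
  α_3 = 1: Horner steps 5 → 6, so m(1) = 6.
  α_4 = 6: Horner steps 5 → 3, so m(6) = 3.
Codeword c = [4, 5, 6, 3] ∈ F_7^4.


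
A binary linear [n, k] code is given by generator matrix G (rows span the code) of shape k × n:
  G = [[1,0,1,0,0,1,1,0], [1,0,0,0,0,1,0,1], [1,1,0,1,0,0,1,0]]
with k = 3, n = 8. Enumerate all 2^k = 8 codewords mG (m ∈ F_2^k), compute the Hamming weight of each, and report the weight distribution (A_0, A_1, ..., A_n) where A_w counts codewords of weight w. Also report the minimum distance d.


Weight distribution: A_0 = 1, A_3 = 2, A_4 = 3, A_5 = 2. Minimum distance d = 3.

Enumerate all 2^3 = 8 messages m ∈ F_2^3.
For each, compute codeword c = mG in F_2^8, then tally its weight.
  m = 000 → c = 00000000, weight = 0.
  m = 100 → c = 10100110, weight = 4.
  m = 010 → c = 10000101, weight = 3.
  m = 110 → c = 00100011, weight = 3.
  m = 001 → c = 11010010, weight = 4.
  m = 101 → c = 01110100, weight = 4.
  m = 011 → c = 01010111, weight = 5.
  m = 111 → c = 11110001, weight = 5.
Tally weights:
  weight 0: 1 codewords.
  weight 3: 2 codewords.
  weight 4: 3 codewords.
  weight 5: 2 codewords.
Minimum distance d = smallest w > 0 with A_w > 0 = 3.
Sanity: Σ A_w = 8 = 2^3 = 8 ✓.


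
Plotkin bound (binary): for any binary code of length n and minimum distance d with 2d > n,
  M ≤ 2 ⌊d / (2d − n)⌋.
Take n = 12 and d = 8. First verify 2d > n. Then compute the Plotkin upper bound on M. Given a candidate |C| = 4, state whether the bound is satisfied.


Plotkin bound M ≤ 4; given |C| = 4 ≤ bound (satisfied).

Check applicability: 2d = 16, n = 12.
2d − n = 4 > 0, so Plotkin applies.
Compute d/(2d−n) = 8/4 ≈ 2.0000.
⌊d/(2d−n)⌋ = 2.
Plotkin bound: M ≤ 2·2 = 4.
Given |C| = 4, check: satisfied.
This |C| is at the Plotkin bound.


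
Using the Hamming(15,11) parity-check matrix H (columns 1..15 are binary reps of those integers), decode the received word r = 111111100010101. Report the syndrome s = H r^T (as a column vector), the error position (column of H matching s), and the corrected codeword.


s = (1, 0, 0, 1)^T, error position = 9, corrected codeword c = 111111101010101

Compute s = H r^T mod 2 one row at a time:
  s_1 = 0 + 0 + 0 + 1 + 0 + 1 + 0 + 1 = 3 ≡ 1 (mod 2).
  s_2 = 1 + 1 + 1 + 1 + 0 + 1 + 0 + 1 = 6 ≡ 0 (mod 2).
  s_3 = 1 + 1 + 1 + 1 + 0 + 1 + 0 + 1 = 6 ≡ 0 (mod 2).
  s_4 = 1 + 1 + 1 + 1 + 0 + 1 + 1 + 1 = 7 ≡ 1 (mod 2).
s = (1, 0, 0, 1)^T — this equals column 9 of H (binary 1001), so error is at position 9.
Correct: flip bit 9 of r = 111111100010101 to get c = 111111101010101.


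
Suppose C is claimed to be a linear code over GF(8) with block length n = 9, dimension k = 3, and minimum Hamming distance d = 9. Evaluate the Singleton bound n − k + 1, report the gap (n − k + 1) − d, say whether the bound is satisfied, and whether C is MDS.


Singleton RHS = n − k + 1 = 7, slack = -2, bound violated (no such code; not MDS).

Singleton bound: d ≤ n − k + 1.
Here n = 9, k = 3, so n − k + 1 = 7.
Given d = 9, check d ≤ 7: NO.
Slack = (n − k + 1) − d = -2.
The slack is negative: d = 9 exceeds n − k + 1 = 7 by 2, so the Singleton bound is violated and no linear [9, 3, 9]_8 code can exist. In particular it is not MDS (MDS requires d = n − k + 1 exactly).
Description: the claimed parameters are [9, 3, 9]_8; such a code would be impossible (violates the Singleton bound).


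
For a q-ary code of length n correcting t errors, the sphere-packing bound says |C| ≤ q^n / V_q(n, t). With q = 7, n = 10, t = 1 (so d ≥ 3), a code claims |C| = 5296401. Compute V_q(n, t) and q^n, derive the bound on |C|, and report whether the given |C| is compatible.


V_q(n, t) = 61, q^n = 282475249, Hamming bound = 4630741, |C| = 5296401 > bound (violated).

Step 1: Compute V_q(n, t) = Σ_{j=0}^1 C(n, j) (q−1)^j.
  j = 0: C(10,0)·(6)^0 = 1·1 = 1.
  j = 1: C(10,1)·(6)^1 = 10·6 = 60.
  V_q(n, t) = 1 + 60 = 61.
Step 2: q^n = 7^10 = 282475249.
Step 3: Hamming bound ⌊q^n / V_q(n,t)⌋ = ⌊282475249/61⌋ = 4630741.
Step 4: Compare |C| = 5296401 to 4630741: violated.
The claimed |C| lies above the Hamming bound, so no 7-ary code of length 10 with d ≥ 3 can have 5296401 codewords.


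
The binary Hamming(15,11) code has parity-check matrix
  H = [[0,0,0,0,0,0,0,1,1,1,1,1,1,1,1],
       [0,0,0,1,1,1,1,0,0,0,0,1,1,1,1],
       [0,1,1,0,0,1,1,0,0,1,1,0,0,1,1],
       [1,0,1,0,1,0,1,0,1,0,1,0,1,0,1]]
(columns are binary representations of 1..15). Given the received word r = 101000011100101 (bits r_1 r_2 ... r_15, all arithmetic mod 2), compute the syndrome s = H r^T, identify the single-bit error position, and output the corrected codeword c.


s = (1, 0, 1, 1)^T, error position = 11, corrected codeword c = 101000011110101

Compute s = H r^T mod 2 one row at a time:
  s_1 = 1 + 1 + 1 + 0 + 0 + 1 + 0 + 1 = 5 ≡ 1 (mod 2).
  s_2 = 0 + 0 + 0 + 0 + 0 + 1 + 0 + 1 = 2 ≡ 0 (mod 2).
  s_3 = 0 + 1 + 0 + 0 + 1 + 0 + 0 + 1 = 3 ≡ 1 (mod 2).
  s_4 = 1 + 1 + 0 + 0 + 1 + 0 + 1 + 1 = 5 ≡ 1 (mod 2).
s = (1, 0, 1, 1)^T — this equals column 11 of H (binary 1011), so error is at position 11.
Correct: flip bit 11 of r = 101000011100101 to get c = 101000011110101.


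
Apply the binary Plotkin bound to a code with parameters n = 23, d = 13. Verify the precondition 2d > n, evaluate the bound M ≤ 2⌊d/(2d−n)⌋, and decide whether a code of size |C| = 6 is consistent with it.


Plotkin bound M ≤ 8; given |C| = 6 ≤ bound (satisfied).

Check applicability: 2d = 26, n = 23.
2d − n = 3 > 0, so Plotkin applies.
Compute d/(2d−n) = 13/3 ≈ 4.3333.
⌊d/(2d−n)⌋ = 4.
Plotkin bound: M ≤ 2·4 = 8.
Given |C| = 6, check: satisfied.
This |C| is below the Plotkin bound.


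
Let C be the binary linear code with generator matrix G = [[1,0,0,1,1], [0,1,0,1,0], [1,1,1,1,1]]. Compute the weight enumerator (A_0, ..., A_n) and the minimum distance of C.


Weight distribution: A_0 = 1, A_2 = 3, A_3 = 3, A_5 = 1. Minimum distance d = 2.

Enumerate all 2^3 = 8 messages m ∈ F_2^3.
For each, compute codeword c = mG in F_2^5, then tally its weight.
  m = 000 → c = 00000, weight = 0.
  m = 100 → c = 10011, weight = 3.
  m = 010 → c = 01010, weight = 2.
  m = 110 → c = 11001, weight = 3.
  m = 001 → c = 11111, weight = 5.
  m = 101 → c = 01100, weight = 2.
  m = 011 → c = 10101, weight = 3.
  m = 111 → c = 00110, weight = 2.
Tally weights:
  weight 0: 1 codewords.
  weight 2: 3 codewords.
  weight 3: 3 codewords.
  weight 5: 1 codewords.
Minimum distance d = smallest w > 0 with A_w > 0 = 2.
Sanity: Σ A_w = 8 = 2^3 = 8 ✓.


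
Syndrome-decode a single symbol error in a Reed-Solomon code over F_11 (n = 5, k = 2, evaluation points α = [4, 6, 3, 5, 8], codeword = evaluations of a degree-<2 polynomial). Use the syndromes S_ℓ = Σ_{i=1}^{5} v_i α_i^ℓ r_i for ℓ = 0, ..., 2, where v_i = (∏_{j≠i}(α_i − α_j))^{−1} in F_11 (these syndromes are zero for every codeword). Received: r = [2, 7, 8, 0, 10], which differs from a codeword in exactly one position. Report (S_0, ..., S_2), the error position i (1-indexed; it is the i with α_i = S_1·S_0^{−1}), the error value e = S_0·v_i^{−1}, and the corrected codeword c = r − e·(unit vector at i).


S = (3, 1, 4), error at position 1, error magnitude e = 9, c = [4, 7, 8, 0, 10].

Step 1: column multipliers v_i = (∏_{j≠i}(α_i − α_j))^{−1} mod 11.
  i = 1 (α = 4): (4−6)(4−3)(4−5)(4−8) = (−2)·1·(−1)·(−4) = −8 ≡ 3, so v_1 = 3^{−1} = 4 (mod 11).
  i = 2 (α = 6): (6−4)(6−3)(6−5)(6−8) = 2·3·1·(−2) = −12 ≡ 10, so v_2 = 10^{−1} = 10 (mod 11).
  i = 3 (α = 3): (3−4)(3−6)(3−5)(3−8) = (−1)·(−3)·(−2)·(−5) = 30 ≡ 8, so v_3 = 8^{−1} = 7 (mod 11).
  i = 4 (α = 5): (5−4)(5−6)(5−3)(5−8) = 1·(−1)·2·(−3) = 6 ≡ 6, so v_4 = 6^{−1} = 2 (mod 11).
  i = 5 (α = 8): (8−4)(8−6)(8−3)(8−5) = 4·2·5·3 = 120 ≡ 10, so v_5 = 10^{−1} = 10 (mod 11).
  v = [4, 10, 7, 2, 10].
Step 2: syndromes of r = [2, 7, 8, 0, 10] (all sums mod 11).
  S_0 = Σ v_i r_i = 4·2 + 10·7 + 7·8 + 2·0 + 10·10 = 234 ≡ 3.
  S_1 = Σ v_i α_i r_i = 4·4·2 + 10·6·7 + 7·3·8 + 2·5·0 + 10·8·10 = 1420 ≡ 1.
  α_i^2 mod 11 = [5, 3, 9, 3, 9].
  S_2 = Σ v_i α_i^2 r_i = 4·5·2 + 10·3·7 + 7·9·8 + 2·3·0 + 10·9·10 = 1654 ≡ 4.
  S = (3, 1, 4) ≠ 0, so r is not a codeword (an error is present).
Step 3: locate the error. For a single error e at position i, S_ℓ = v_i·e·α_i^ℓ, so α_err = S_1/S_0.
  S_0^{−1} = 3^{−1} = 4 (mod 11), so α_err = 1·4 = 4 ≡ 4 = α_1. Error position i = 1.
  Consistency check: S_2/S_1 = 4·1 = 4 ≡ 4 = α_err ✓ (single-error assumption holds).
Step 4: error magnitude e = S_0/v_1 = S_0·∏_{j≠1}(α_1 − α_j) = 3·3 = 9 ≡ 9 (mod 11).
Step 5: correct position 1: c_1 = r_1 − e = 2 − 9 ≡ 4 (mod 11). Hence c = [4, 7, 8, 0, 10].
  Check: interpolating c through the α_i gives m(x) = 9 + 7·x (degree < 2) with m(α_i) = c_i for every i, so c is indeed a codeword.


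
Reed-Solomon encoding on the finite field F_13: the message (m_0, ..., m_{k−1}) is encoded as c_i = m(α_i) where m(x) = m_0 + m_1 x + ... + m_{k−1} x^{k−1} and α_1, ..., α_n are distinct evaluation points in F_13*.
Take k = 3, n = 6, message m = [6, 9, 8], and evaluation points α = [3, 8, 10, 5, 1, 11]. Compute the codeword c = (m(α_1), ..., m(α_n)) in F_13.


c = [1, 5, 12, 4, 10, 7]

Message polynomial: m(x) = 6 + 9·x + 8·x^2 (mod 13).
For each evaluation point α_i, compute m(α_i) mod 13:
  α_1 = 3: Horner steps 8 → 7 → 1, so m(3) = 1.
  α_2 = 8: Horner steps 8 → 8 → 5, so m(8) = 5.
  α_3 = 10: Horner steps 8 → 11 → 12, so m(10) = 12.
  α_4 = 5: Horner steps 8 → 10 → 4, so m(5) = 4.
  α_5 = 1: Horner steps 8 → 4 → 10, so m(1) = 10.
  α_6 = 11: Horner steps 8 → 6 → 7, so m(11) = 7.
Codeword c = [1, 5, 12, 4, 10, 7] ∈ F_13^6.


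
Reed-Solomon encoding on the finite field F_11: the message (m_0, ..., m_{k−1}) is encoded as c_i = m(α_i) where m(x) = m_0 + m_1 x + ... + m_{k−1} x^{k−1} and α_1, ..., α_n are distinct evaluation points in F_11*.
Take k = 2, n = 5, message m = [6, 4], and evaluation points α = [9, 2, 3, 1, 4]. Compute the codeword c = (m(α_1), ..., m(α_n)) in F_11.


c = [9, 3, 7, 10, 0]

Message polynomial: m(x) = 6 + 4·x (mod 11).
For each evaluation point α_i, compute m(α_i) mod 11:
  α_1 = 9: Horner steps 4 → 9, so m(9) = 9.
  α_2 = 2: Horner steps 4 → 3, so m(2) = 3.
  α_3 = 3: Horner steps 4 → 7, so m(3) = 7.
  α_4 = 1: Horner steps 4 → 10, so m(1) = 10.
  α_5 = 4: Horner steps 4 → 0, so m(4) = 0.
Codeword c = [9, 3, 7, 10, 0] ∈ F_11^5.


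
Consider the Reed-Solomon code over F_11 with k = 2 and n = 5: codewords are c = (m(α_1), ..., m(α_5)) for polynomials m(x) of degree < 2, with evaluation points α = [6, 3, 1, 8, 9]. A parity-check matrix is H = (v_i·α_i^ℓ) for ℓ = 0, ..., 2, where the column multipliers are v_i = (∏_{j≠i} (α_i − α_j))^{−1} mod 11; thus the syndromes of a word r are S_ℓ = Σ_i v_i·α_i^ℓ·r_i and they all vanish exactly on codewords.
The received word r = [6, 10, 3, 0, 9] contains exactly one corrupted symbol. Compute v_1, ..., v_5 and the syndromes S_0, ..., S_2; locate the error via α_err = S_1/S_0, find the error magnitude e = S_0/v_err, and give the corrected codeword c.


S = (1, 6, 3), error at position 1, error magnitude e = 2, c = [4, 10, 3, 0, 9].

Step 1: column multipliers v_i = (∏_{j≠i}(α_i − α_j))^{−1} mod 11.
  i = 1 (α = 6): (6−3)(6−1)(6−8)(6−9) = 3·5·(−2)·(−3) = 90 ≡ 2, so v_1 = 2^{−1} = 6 (mod 11).
  i = 2 (α = 3): (3−6)(3−1)(3−8)(3−9) = (−3)·2·(−5)·(−6) = −180 ≡ 7, so v_2 = 7^{−1} = 8 (mod 11).
  i = 3 (α = 1): (1−6)(1−3)(1−8)(1−9) = (−5)·(−2)·(−7)·(−8) = 560 ≡ 10, so v_3 = 10^{−1} = 10 (mod 11).
  i = 4 (α = 8): (8−6)(8−3)(8−1)(8−9) = 2·5·7·(−1) = −70 ≡ 7, so v_4 = 7^{−1} = 8 (mod 11).
  i = 5 (α = 9): (9−6)(9−3)(9−1)(9−8) = 3·6·8·1 = 144 ≡ 1, so v_5 = 1^{−1} = 1 (mod 11).
  v = [6, 8, 10, 8, 1].
Step 2: syndromes of r = [6, 10, 3, 0, 9] (all sums mod 11).
  S_0 = Σ v_i r_i = 6·6 + 8·10 + 10·3 + 8·0 + 1·9 = 155 ≡ 1.
  S_1 = Σ v_i α_i r_i = 6·6·6 + 8·3·10 + 10·1·3 + 8·8·0 + 1·9·9 = 567 ≡ 6.
  α_i^2 mod 11 = [3, 9, 1, 9, 4].
  S_2 = Σ v_i α_i^2 r_i = 6·3·6 + 8·9·10 + 10·1·3 + 8·9·0 + 1·4·9 = 894 ≡ 3.
  S = (1, 6, 3) ≠ 0, so r is not a codeword (an error is present).
Step 3: locate the error. For a single error e at position i, S_ℓ = v_i·e·α_i^ℓ, so α_err = S_1/S_0.
  S_0^{−1} = 1^{−1} = 1 (mod 11), so α_err = 6·1 = 6 ≡ 6 = α_1. Error position i = 1.
  Consistency check: S_2/S_1 = 3·2 = 6 ≡ 6 = α_err ✓ (single-error assumption holds).
Step 4: error magnitude e = S_0/v_1 = S_0·∏_{j≠1}(α_1 − α_j) = 1·2 = 2 ≡ 2 (mod 11).
Step 5: correct position 1: c_1 = r_1 − e = 6 − 2 ≡ 4 (mod 11). Hence c = [4, 10, 3, 0, 9].
  Check: interpolating c through the α_i gives m(x) = 5 + 9·x (degree < 2) with m(α_i) = c_i for every i, so c is indeed a codeword.


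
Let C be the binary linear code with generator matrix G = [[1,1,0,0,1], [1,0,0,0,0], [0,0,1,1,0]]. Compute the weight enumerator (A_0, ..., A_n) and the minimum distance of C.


Weight distribution: A_0 = 1, A_1 = 1, A_2 = 2, A_3 = 2, A_4 = 1, A_5 = 1. Minimum distance d = 1.

Enumerate all 2^3 = 8 messages m ∈ F_2^3.
For each, compute codeword c = mG in F_2^5, then tally its weight.
  m = 000 → c = 00000, weight = 0.
  m = 100 → c = 11001, weight = 3.
  m = 010 → c = 10000, weight = 1.
  m = 110 → c = 01001, weight = 2.
  m = 001 → c = 00110, weight = 2.
  m = 101 → c = 11111, weight = 5.
  m = 011 → c = 10110, weight = 3.
  m = 111 → c = 01111, weight = 4.
Tally weights:
  weight 0: 1 codewords.
  weight 1: 1 codewords.
  weight 2: 2 codewords.
  weight 3: 2 codewords.
  weight 4: 1 codewords.
  weight 5: 1 codewords.
Minimum distance d = smallest w > 0 with A_w > 0 = 1.
Sanity: Σ A_w = 8 = 2^3 = 8 ✓.


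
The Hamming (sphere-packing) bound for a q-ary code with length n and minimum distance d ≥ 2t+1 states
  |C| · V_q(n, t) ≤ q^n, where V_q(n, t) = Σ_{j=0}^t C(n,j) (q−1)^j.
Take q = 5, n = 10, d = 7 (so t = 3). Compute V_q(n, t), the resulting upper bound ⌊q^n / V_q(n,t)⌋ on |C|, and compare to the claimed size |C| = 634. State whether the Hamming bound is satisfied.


V_q(n, t) = 8441, q^n = 9765625, Hamming bound = 1156, |C| = 634 ≤ bound (satisfied).

Step 1: Compute V_q(n, t) = Σ_{j=0}^3 C(n, j) (q−1)^j.
  j = 0: C(10,0)·(4)^0 = 1·1 = 1.
  j = 1: C(10,1)·(4)^1 = 10·4 = 40.
  j = 2: C(10,2)·(4)^2 = 45·16 = 720.
  j = 3: C(10,3)·(4)^3 = 120·64 = 7680.
  V_q(n, t) = 1 + 40 + 720 + 7680 = 8441.
Step 2: q^n = 5^10 = 9765625.
Step 3: Hamming bound ⌊q^n / V_q(n,t)⌋ = ⌊9765625/8441⌋ = 1156.
Step 4: Compare |C| = 634 to 1156: satisfied.
The claimed |C| lies below the Hamming bound.


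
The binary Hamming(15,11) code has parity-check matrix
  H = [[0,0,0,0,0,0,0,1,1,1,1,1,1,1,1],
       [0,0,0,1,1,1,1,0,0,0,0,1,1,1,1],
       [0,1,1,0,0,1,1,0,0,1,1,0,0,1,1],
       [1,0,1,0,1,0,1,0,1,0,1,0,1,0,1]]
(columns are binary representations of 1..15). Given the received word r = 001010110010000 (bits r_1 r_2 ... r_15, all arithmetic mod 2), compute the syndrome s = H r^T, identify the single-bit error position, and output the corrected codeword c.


s = (0, 0, 1, 0)^T, error position = 2, corrected codeword c = 011010110010000

Compute s = H r^T mod 2 one row at a time:
  s_1 = 1 + 0 + 0 + 1 + 0 + 0 + 0 + 0 = 2 ≡ 0 (mod 2).
  s_2 = 0 + 1 + 0 + 1 + 0 + 0 + 0 + 0 = 2 ≡ 0 (mod 2).
  s_3 = 0 + 1 + 0 + 1 + 0 + 1 + 0 + 0 = 3 ≡ 1 (mod 2).
  s_4 = 0 + 1 + 1 + 1 + 0 + 1 + 0 + 0 = 4 ≡ 0 (mod 2).
s = (0, 0, 1, 0)^T — this equals column 2 of H (binary 0010), so error is at position 2.
Correct: flip bit 2 of r = 001010110010000 to get c = 011010110010000.


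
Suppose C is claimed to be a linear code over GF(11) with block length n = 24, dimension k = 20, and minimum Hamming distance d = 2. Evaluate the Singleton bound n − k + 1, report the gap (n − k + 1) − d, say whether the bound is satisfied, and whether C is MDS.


Singleton RHS = n − k + 1 = 5, slack = 3, bound satisfied, not MDS.

Singleton bound: d ≤ n − k + 1.
Here n = 24, k = 20, so n − k + 1 = 5.
Given d = 2, check d ≤ 5: YES.
Slack = (n − k + 1) − d = 3.
The code is NOT MDS (slack = 3 > 0).
Description: the claimed parameters are [24, 20, 2]_11; such a code would be non-MDS.


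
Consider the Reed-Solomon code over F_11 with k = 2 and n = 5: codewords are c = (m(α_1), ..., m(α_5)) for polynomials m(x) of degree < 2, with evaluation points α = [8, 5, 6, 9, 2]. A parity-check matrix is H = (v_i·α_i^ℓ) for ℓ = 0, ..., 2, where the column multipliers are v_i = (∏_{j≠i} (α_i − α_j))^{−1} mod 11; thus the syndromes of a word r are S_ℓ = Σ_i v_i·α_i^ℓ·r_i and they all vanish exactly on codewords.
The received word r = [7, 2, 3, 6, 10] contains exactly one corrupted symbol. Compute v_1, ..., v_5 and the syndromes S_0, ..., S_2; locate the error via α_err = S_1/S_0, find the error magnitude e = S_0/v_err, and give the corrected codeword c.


S = (3, 2, 5), error at position 1, error magnitude e = 2, c = [5, 2, 3, 6, 10].

Step 1: column multipliers v_i = (∏_{j≠i}(α_i − α_j))^{−1} mod 11.
  i = 1 (α = 8): (8−5)(8−6)(8−9)(8−2) = 3·2·(−1)·6 = −36 ≡ 8, so v_1 = 8^{−1} = 7 (mod 11).
  i = 2 (α = 5): (5−8)(5−6)(5−9)(5−2) = (−3)·(−1)·(−4)·3 = −36 ≡ 8, so v_2 = 8^{−1} = 7 (mod 11).
  i = 3 (α = 6): (6−8)(6−5)(6−9)(6−2) = (−2)·1·(−3)·4 = 24 ≡ 2, so v_3 = 2^{−1} = 6 (mod 11).
  i = 4 (α = 9): (9−8)(9−5)(9−6)(9−2) = 1·4·3·7 = 84 ≡ 7, so v_4 = 7^{−1} = 8 (mod 11).
  i = 5 (α = 2): (2−8)(2−5)(2−6)(2−9) = (−6)·(−3)·(−4)·(−7) = 504 ≡ 9, so v_5 = 9^{−1} = 5 (mod 11).
  v = [7, 7, 6, 8, 5].
Step 2: syndromes of r = [7, 2, 3, 6, 10] (all sums mod 11).
  S_0 = Σ v_i r_i = 7·7 + 7·2 + 6·3 + 8·6 + 5·10 = 179 ≡ 3.
  S_1 = Σ v_i α_i r_i = 7·8·7 + 7·5·2 + 6·6·3 + 8·9·6 + 5·2·10 = 1102 ≡ 2.
  α_i^2 mod 11 = [9, 3, 3, 4, 4].
  S_2 = Σ v_i α_i^2 r_i = 7·9·7 + 7·3·2 + 6·3·3 + 8·4·6 + 5·4·10 = 929 ≡ 5.
  S = (3, 2, 5) ≠ 0, so r is not a codeword (an error is present).
Step 3: locate the error. For a single error e at position i, S_ℓ = v_i·e·α_i^ℓ, so α_err = S_1/S_0.
  S_0^{−1} = 3^{−1} = 4 (mod 11), so α_err = 2·4 = 8 ≡ 8 = α_1. Error position i = 1.
  Consistency check: S_2/S_1 = 5·6 = 30 ≡ 8 = α_err ✓ (single-error assumption holds).
Step 4: error magnitude e = S_0/v_1 = S_0·∏_{j≠1}(α_1 − α_j) = 3·8 = 24 ≡ 2 (mod 11).
Step 5: correct position 1: c_1 = r_1 − e = 7 − 2 ≡ 5 (mod 11). Hence c = [5, 2, 3, 6, 10].
  Check: interpolating c through the α_i gives m(x) = 8 + 1·x (degree < 2) with m(α_i) = c_i for every i, so c is indeed a codeword.


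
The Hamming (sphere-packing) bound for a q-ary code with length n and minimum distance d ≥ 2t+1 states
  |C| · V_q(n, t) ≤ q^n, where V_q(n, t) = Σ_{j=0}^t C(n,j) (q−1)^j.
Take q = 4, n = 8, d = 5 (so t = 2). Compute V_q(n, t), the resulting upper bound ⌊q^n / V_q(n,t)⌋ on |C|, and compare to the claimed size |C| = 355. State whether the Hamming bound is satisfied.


V_q(n, t) = 277, q^n = 65536, Hamming bound = 236, |C| = 355 > bound (violated).

Step 1: Compute V_q(n, t) = Σ_{j=0}^2 C(n, j) (q−1)^j.
  j = 0: C(8,0)·(3)^0 = 1·1 = 1.
  j = 1: C(8,1)·(3)^1 = 8·3 = 24.
  j = 2: C(8,2)·(3)^2 = 28·9 = 252.
  V_q(n, t) = 1 + 24 + 252 = 277.
Step 2: q^n = 4^8 = 65536.
Step 3: Hamming bound ⌊q^n / V_q(n,t)⌋ = ⌊65536/277⌋ = 236.
Step 4: Compare |C| = 355 to 236: violated.
The claimed |C| lies above the Hamming bound, so no 4-ary code of length 8 with d ≥ 5 can have 355 codewords.


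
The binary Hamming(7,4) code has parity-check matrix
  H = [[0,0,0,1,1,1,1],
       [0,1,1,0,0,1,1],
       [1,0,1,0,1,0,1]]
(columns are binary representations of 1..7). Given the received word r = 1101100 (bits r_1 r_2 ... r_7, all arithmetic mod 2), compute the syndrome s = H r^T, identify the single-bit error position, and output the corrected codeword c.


s = (0, 1, 0)^T, error position = 2, corrected codeword c = 1001100

Compute s = H r^T mod 2 one row at a time:
  s_1 = 1 + 1 + 0 + 0 = 2 ≡ 0 (mod 2).
  s_2 = 1 + 0 + 0 + 0 = 1 ≡ 1 (mod 2).
  s_3 = 1 + 0 + 1 + 0 = 2 ≡ 0 (mod 2).
s = (0, 1, 0)^T — this equals column 2 of H (binary 010), so error is at position 2.
Correct: flip bit 2 of r = 1101100 to get c = 1001100.


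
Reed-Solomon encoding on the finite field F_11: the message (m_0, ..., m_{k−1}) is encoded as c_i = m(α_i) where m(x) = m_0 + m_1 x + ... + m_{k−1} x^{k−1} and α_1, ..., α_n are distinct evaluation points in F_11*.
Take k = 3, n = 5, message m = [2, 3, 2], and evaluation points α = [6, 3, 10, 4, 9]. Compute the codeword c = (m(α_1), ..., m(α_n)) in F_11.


c = [4, 7, 1, 2, 4]

Message polynomial: m(x) = 2 + 3·x + 2·x^2 (mod 11).
For each evaluation point α_i, compute m(α_i) mod 11:
  α_1 = 6: Horner steps 2 → 4 → 4, so m(6) = 4.
  α_2 = 3: Horner steps 2 → 9 → 7, so m(3) = 7.
  α_3 = 10: Horner steps 2 → 1 → 1, so m(10) = 1.
  α_4 = 4: Horner steps 2 → 0 → 2, so m(4) = 2.
  α_5 = 9: Horner steps 2 → 10 → 4, so m(9) = 4.
Codeword c = [4, 7, 1, 2, 4] ∈ F_11^5.


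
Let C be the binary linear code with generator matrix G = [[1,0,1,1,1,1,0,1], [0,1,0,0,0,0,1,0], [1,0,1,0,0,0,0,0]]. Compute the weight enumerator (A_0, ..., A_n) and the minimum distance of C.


Weight distribution: A_0 = 1, A_2 = 2, A_4 = 2, A_6 = 2, A_8 = 1. Minimum distance d = 2.

Enumerate all 2^3 = 8 messages m ∈ F_2^3.
For each, compute codeword c = mG in F_2^8, then tally its weight.
  m = 000 → c = 00000000, weight = 0.
  m = 100 → c = 10111101, weight = 6.
  m = 010 → c = 01000010, weight = 2.
  m = 110 → c = 11111111, weight = 8.
  m = 001 → c = 10100000, weight = 2.
  m = 101 → c = 00011101, weight = 4.
  m = 011 → c = 11100010, weight = 4.
  m = 111 → c = 01011111, weight = 6.
Tally weights:
  weight 0: 1 codewords.
  weight 2: 2 codewords.
  weight 4: 2 codewords.
  weight 6: 2 codewords.
  weight 8: 1 codewords.
Minimum distance d = smallest w > 0 with A_w > 0 = 2.
Sanity: Σ A_w = 8 = 2^3 = 8 ✓.


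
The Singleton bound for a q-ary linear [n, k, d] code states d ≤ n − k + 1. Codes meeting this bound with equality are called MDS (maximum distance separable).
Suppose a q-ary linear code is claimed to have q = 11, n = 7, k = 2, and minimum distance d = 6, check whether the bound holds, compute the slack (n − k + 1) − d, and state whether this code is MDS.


Singleton RHS = n − k + 1 = 6, slack = 0, bound satisfied, MDS.

Singleton bound: d ≤ n − k + 1.
Here n = 7, k = 2, so n − k + 1 = 6.
Given d = 6, check d ≤ 6: YES.
Slack = (n − k + 1) − d = 0.
The code is MDS (slack = 0).
Description: the claimed parameters are [7, 2, 6]_11; such a code would be MDS (meets Singleton bound).


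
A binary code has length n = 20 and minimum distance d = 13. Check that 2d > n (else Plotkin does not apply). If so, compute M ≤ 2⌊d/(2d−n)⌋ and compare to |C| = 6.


Plotkin bound M ≤ 4; given |C| = 6 > bound (violated).

Check applicability: 2d = 26, n = 20.
2d − n = 6 > 0, so Plotkin applies.
Compute d/(2d−n) = 13/6 ≈ 2.1667.
⌊d/(2d−n)⌋ = 2.
Plotkin bound: M ≤ 2·2 = 4.
Given |C| = 6, check: VIOLATED.
This |C| is above the Plotkin bound, so no binary code with n = 20, d = 13 and 6 codewords exists.


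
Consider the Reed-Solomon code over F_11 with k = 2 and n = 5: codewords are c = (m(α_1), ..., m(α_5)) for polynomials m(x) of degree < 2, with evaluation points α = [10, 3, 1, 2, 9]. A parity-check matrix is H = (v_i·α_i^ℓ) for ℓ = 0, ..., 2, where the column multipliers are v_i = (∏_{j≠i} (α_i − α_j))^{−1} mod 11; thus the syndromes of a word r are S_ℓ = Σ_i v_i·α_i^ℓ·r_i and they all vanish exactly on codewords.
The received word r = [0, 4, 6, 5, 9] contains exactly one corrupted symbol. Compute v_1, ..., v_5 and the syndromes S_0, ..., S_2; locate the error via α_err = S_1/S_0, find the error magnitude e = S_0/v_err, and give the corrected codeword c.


S = (4, 7, 4), error at position 1, error magnitude e = 3, c = [8, 4, 6, 5, 9].

Step 1: column multipliers v_i = (∏_{j≠i}(α_i − α_j))^{−1} mod 11.
  i = 1 (α = 10): (10−3)(10−1)(10−2)(10−9) = 7·9·8·1 = 504 ≡ 9, so v_1 = 9^{−1} = 5 (mod 11).
  i = 2 (α = 3): (3−10)(3−1)(3−2)(3−9) = (−7)·2·1·(−6) = 84 ≡ 7, so v_2 = 7^{−1} = 8 (mod 11).
  i = 3 (α = 1): (1−10)(1−3)(1−2)(1−9) = (−9)·(−2)·(−1)·(−8) = 144 ≡ 1, so v_3 = 1^{−1} = 1 (mod 11).
  i = 4 (α = 2): (2−10)(2−3)(2−1)(2−9) = (−8)·(−1)·1·(−7) = −56 ≡ 10, so v_4 = 10^{−1} = 10 (mod 11).
  i = 5 (α = 9): (9−10)(9−3)(9−1)(9−2) = (−1)·6·8·7 = −336 ≡ 5, so v_5 = 5^{−1} = 9 (mod 11).
  v = [5, 8, 1, 10, 9].
Step 2: syndromes of r = [0, 4, 6, 5, 9] (all sums mod 11).
  S_0 = Σ v_i r_i = 5·0 + 8·4 + 1·6 + 10·5 + 9·9 = 169 ≡ 4.
  S_1 = Σ v_i α_i r_i = 5·10·0 + 8·3·4 + 1·1·6 + 10·2·5 + 9·9·9 = 931 ≡ 7.
  α_i^2 mod 11 = [1, 9, 1, 4, 4].
  S_2 = Σ v_i α_i^2 r_i = 5·1·0 + 8·9·4 + 1·1·6 + 10·4·5 + 9·4·9 = 818 ≡ 4.
  S = (4, 7, 4) ≠ 0, so r is not a codeword (an error is present).
Step 3: locate the error. For a single error e at position i, S_ℓ = v_i·e·α_i^ℓ, so α_err = S_1/S_0.
  S_0^{−1} = 4^{−1} = 3 (mod 11), so α_err = 7·3 = 21 ≡ 10 = α_1. Error position i = 1.
  Consistency check: S_2/S_1 = 4·8 = 32 ≡ 10 = α_err ✓ (single-error assumption holds).
Step 4: error magnitude e = S_0/v_1 = S_0·∏_{j≠1}(α_1 − α_j) = 4·9 = 36 ≡ 3 (mod 11).
Step 5: correct position 1: c_1 = r_1 − e = 0 − 3 ≡ 8 (mod 11). Hence c = [8, 4, 6, 5, 9].
  Check: interpolating c through the α_i gives m(x) = 7 + 10·x (degree < 2) with m(α_i) = c_i for every i, so c is indeed a codeword.


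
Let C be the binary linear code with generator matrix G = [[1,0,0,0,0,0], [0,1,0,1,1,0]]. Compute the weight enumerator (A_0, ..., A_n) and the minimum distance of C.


Weight distribution: A_0 = 1, A_1 = 1, A_3 = 1, A_4 = 1. Minimum distance d = 1.

Enumerate all 2^2 = 4 messages m ∈ F_2^2.
For each, compute codeword c = mG in F_2^6, then tally its weight.
  m = 00 → c = 000000, weight = 0.
  m = 10 → c = 100000, weight = 1.
  m = 01 → c = 010110, weight = 3.
  m = 11 → c = 110110, weight = 4.
Tally weights:
  weight 0: 1 codewords.
  weight 1: 1 codewords.
  weight 3: 1 codewords.
  weight 4: 1 codewords.
Minimum distance d = smallest w > 0 with A_w > 0 = 1.
Sanity: Σ A_w = 4 = 2^2 = 4 ✓.


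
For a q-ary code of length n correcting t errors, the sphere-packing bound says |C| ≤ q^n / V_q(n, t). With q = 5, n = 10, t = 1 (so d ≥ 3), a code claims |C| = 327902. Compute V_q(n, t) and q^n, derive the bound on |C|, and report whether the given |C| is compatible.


V_q(n, t) = 41, q^n = 9765625, Hamming bound = 238185, |C| = 327902 > bound (violated).

Step 1: Compute V_q(n, t) = Σ_{j=0}^1 C(n, j) (q−1)^j.
  j = 0: C(10,0)·(4)^0 = 1·1 = 1.
  j = 1: C(10,1)·(4)^1 = 10·4 = 40.
  V_q(n, t) = 1 + 40 = 41.
Step 2: q^n = 5^10 = 9765625.
Step 3: Hamming bound ⌊q^n / V_q(n,t)⌋ = ⌊9765625/41⌋ = 238185.
Step 4: Compare |C| = 327902 to 238185: violated.
The claimed |C| lies above the Hamming bound, so no 5-ary code of length 10 with d ≥ 3 can have 327902 codewords.


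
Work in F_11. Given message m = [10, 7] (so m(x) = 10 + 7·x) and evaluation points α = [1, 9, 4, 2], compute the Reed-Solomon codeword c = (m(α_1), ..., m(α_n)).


c = [6, 7, 5, 2]

Message polynomial: m(x) = 10 + 7·x (mod 11).
For each evaluation point α_i, compute m(α_i) mod 11:
  α_1 = 1: Horner steps 7 → 6, so m(1) = 6.
  α_2 = 9: Horner steps 7 → 7, so m(9) = 7.
  α_3 = 4: Horner steps 7 → 5, so m(4) = 5.
  α_4 = 2: Horner steps 7 → 2, so m(2) = 2.
Codeword c = [6, 7, 5, 2] ∈ F_11^4.


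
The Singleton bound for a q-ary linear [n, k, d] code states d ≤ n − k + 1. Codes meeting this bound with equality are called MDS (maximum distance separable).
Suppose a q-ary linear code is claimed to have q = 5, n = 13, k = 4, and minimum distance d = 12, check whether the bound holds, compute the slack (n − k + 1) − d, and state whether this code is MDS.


Singleton RHS = n − k + 1 = 10, slack = -2, bound violated (no such code; not MDS).

Singleton bound: d ≤ n − k + 1.
Here n = 13, k = 4, so n − k + 1 = 10.
Given d = 12, check d ≤ 10: NO.
Slack = (n − k + 1) − d = -2.
The slack is negative: d = 12 exceeds n − k + 1 = 10 by 2, so the Singleton bound is violated and no linear [13, 4, 12]_5 code can exist. In particular it is not MDS (MDS requires d = n − k + 1 exactly).
Description: the claimed parameters are [13, 4, 12]_5; such a code would be impossible (violates the Singleton bound).
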